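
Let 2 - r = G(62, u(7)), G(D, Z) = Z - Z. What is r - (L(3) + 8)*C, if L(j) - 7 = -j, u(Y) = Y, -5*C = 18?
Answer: 226/5 ≈ 45.200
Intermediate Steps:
C = -18/5 (C = -⅕*18 = -18/5 ≈ -3.6000)
L(j) = 7 - j
G(D, Z) = 0
r = 2 (r = 2 - 1*0 = 2 + 0 = 2)
r - (L(3) + 8)*C = 2 - ((7 - 1*3) + 8)*(-18)/5 = 2 - ((7 - 3) + 8)*(-18)/5 = 2 - (4 + 8)*(-18)/5 = 2 - 12*(-18)/5 = 2 - 1*(-216/5) = 2 + 216/5 = 226/5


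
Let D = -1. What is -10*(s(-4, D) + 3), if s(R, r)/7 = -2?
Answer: 110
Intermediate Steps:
s(R, r) = -14 (s(R, r) = 7*(-2) = -14)
-10*(s(-4, D) + 3) = -10*(-14 + 3) = -10*(-11) = 110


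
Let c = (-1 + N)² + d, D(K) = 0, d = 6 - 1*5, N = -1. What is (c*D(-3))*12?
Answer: 0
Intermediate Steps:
d = 1 (d = 6 - 5 = 1)
c = 5 (c = (-1 - 1)² + 1 = (-2)² + 1 = 4 + 1 = 5)
(c*D(-3))*12 = (5*0)*12 = 0*12 = 0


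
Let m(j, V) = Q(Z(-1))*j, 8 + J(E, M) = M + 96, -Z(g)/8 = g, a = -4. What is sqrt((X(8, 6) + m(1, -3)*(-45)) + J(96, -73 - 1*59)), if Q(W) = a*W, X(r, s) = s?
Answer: sqrt(1402) ≈ 37.443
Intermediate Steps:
Z(g) = -8*g
J(E, M) = 88 + M (J(E, M) = -8 + (M + 96) = -8 + (96 + M) = 88 + M)
Q(W) = -4*W
m(j, V) = -32*j (m(j, V) = (-(-32)*(-1))*j = (-4*8)*j = -32*j)
sqrt((X(8, 6) + m(1, -3)*(-45)) + J(96, -73 - 1*59)) = sqrt((6 - 32*1*(-45)) + (88 + (-73 - 1*59))) = sqrt((6 - 32*(-45)) + (88 + (-73 - 59))) = sqrt((6 + 1440) + (88 - 132)) = sqrt(1446 - 44) = sqrt(1402)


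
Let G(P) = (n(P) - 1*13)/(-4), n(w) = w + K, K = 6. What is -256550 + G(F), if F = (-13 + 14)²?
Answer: -513097/2 ≈ -2.5655e+5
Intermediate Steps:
F = 1 (F = 1² = 1)
n(w) = 6 + w (n(w) = w + 6 = 6 + w)
G(P) = 7/4 - P/4 (G(P) = ((6 + P) - 1*13)/(-4) = ((6 + P) - 13)*(-¼) = (-7 + P)*(-¼) = 7/4 - P/4)
-256550 + G(F) = -256550 + (7/4 - ¼*1) = -256550 + (7/4 - ¼) = -256550 + 3/2 = -513097/2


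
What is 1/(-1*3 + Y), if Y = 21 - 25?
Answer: -⅐ ≈ -0.14286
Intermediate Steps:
Y = -4
1/(-1*3 + Y) = 1/(-1*3 - 4) = 1/(-3 - 4) = 1/(-7) = -⅐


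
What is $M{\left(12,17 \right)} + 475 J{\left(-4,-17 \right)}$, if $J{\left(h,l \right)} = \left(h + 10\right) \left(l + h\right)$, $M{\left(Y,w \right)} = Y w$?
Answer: $-59646$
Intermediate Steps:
$J{\left(h,l \right)} = \left(10 + h\right) \left(h + l\right)$
$M{\left(12,17 \right)} + 475 J{\left(-4,-17 \right)} = 12 \cdot 17 + 475 \left(\left(-4\right)^{2} + 10 \left(-4\right) + 10 \left(-17\right) - -68\right) = 204 + 475 \left(16 - 40 - 170 + 68\right) = 204 + 475 \left(-126\right) = 204 - 59850 = -59646$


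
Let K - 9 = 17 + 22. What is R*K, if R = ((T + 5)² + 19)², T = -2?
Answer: 37632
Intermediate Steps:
K = 48 (K = 9 + (17 + 22) = 9 + 39 = 48)
R = 784 (R = ((-2 + 5)² + 19)² = (3² + 19)² = (9 + 19)² = 28² = 784)
R*K = 784*48 = 37632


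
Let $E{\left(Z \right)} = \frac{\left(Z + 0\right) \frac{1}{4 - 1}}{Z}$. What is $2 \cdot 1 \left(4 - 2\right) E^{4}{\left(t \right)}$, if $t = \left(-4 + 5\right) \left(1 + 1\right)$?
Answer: $\frac{4}{81} \approx 0.049383$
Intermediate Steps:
$t = 2$ ($t = 1 \cdot 2 = 2$)
$E{\left(Z \right)} = \frac{1}{3}$ ($E{\left(Z \right)} = \frac{Z \frac{1}{3}}{Z} = \frac{\frac{1}{3} Z}{Z} = \frac{1}{3}$)
$2 \cdot 1 \left(4 - 2\right) E^{4}{\left(t \right)} = \frac{2 \cdot 1 \left(4 - 2\right)}{81} = 2 \cdot 2 \cdot \frac{1}{81} = 4 \cdot \frac{1}{81} = \frac{4}{81}$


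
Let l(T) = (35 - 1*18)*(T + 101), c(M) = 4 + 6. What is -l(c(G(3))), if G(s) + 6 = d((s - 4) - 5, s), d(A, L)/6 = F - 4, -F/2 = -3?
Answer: -1887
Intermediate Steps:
F = 6 (F = -2*(-3) = 6)
d(A, L) = 12 (d(A, L) = 6*(6 - 4) = 6*2 = 12)
G(s) = 6 (G(s) = -6 + 12 = 6)
c(M) = 10
l(T) = 1717 + 17*T (l(T) = (35 - 18)*(101 + T) = 17*(101 + T) = 1717 + 17*T)
-l(c(G(3))) = -(1717 + 17*10) = -(1717 + 170) = -1*1887 = -1887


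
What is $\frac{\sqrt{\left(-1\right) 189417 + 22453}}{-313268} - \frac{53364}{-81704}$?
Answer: $\frac{13341}{20426} - \frac{i \sqrt{41741}}{156634} \approx 0.65314 - 0.0013044 i$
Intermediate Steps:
$\frac{\sqrt{\left(-1\right) 189417 + 22453}}{-313268} - \frac{53364}{-81704} = \sqrt{-189417 + 22453} \left(- \frac{1}{313268}\right) - - \frac{13341}{20426} = \sqrt{-166964} \left(- \frac{1}{313268}\right) + \frac{13341}{20426} = 2 i \sqrt{41741} \left(- \frac{1}{313268}\right) + \frac{13341}{20426} = - \frac{i \sqrt{41741}}{156634} + \frac{13341}{20426} = \frac{13341}{20426} - \frac{i \sqrt{41741}}{156634}$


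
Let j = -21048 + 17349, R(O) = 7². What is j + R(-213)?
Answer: -3650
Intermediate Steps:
R(O) = 49
j = -3699
j + R(-213) = -3699 + 49 = -3650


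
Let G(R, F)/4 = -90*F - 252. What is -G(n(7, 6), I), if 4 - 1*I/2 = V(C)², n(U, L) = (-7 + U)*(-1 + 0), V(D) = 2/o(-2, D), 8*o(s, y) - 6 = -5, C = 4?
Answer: -180432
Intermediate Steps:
o(s, y) = ⅛ (o(s, y) = ¾ + (⅛)*(-5) = ¾ - 5/8 = ⅛)
V(D) = 16 (V(D) = 2/(⅛) = 2*8 = 16)
n(U, L) = 7 - U (n(U, L) = (-7 + U)*(-1) = 7 - U)
I = -504 (I = 8 - 2*16² = 8 - 2*256 = 8 - 512 = -504)
G(R, F) = -1008 - 360*F (G(R, F) = 4*(-90*F - 252) = 4*(-252 - 90*F) = -1008 - 360*F)
-G(n(7, 6), I) = -(-1008 - 360*(-504)) = -(-1008 + 181440) = -1*180432 = -180432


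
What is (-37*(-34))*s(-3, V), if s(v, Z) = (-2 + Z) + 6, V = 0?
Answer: 5032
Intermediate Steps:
s(v, Z) = 4 + Z
(-37*(-34))*s(-3, V) = (-37*(-34))*(4 + 0) = 1258*4 = 5032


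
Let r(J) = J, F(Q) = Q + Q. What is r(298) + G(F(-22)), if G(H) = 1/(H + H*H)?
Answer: 563817/1892 ≈ 298.00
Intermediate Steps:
F(Q) = 2*Q
G(H) = 1/(H + H**2)
r(298) + G(F(-22)) = 298 + 1/(((2*(-22)))*(1 + 2*(-22))) = 298 + 1/((-44)*(1 - 44)) = 298 - 1/44/(-43) = 298 - 1/44*(-1/43) = 298 + 1/1892 = 563817/1892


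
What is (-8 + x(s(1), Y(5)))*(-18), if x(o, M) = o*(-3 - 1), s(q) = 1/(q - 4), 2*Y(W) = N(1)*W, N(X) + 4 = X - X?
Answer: 120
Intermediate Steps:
N(X) = -4 (N(X) = -4 + (X - X) = -4 + 0 = -4)
Y(W) = -2*W (Y(W) = (-4*W)/2 = -2*W)
s(q) = 1/(-4 + q)
x(o, M) = -4*o (x(o, M) = o*(-4) = -4*o)
(-8 + x(s(1), Y(5)))*(-18) = (-8 - 4/(-4 + 1))*(-18) = (-8 - 4/(-3))*(-18) = (-8 - 4*(-⅓))*(-18) = (-8 + 4/3)*(-18) = -20/3*(-18) = 120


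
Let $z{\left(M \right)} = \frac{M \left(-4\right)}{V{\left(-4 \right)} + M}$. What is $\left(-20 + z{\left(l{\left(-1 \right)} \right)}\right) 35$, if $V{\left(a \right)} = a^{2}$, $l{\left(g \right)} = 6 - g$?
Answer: $- \frac{17080}{23} \approx -742.61$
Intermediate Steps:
$z{\left(M \right)} = - \frac{4 M}{16 + M}$ ($z{\left(M \right)} = \frac{M \left(-4\right)}{\left(-4\right)^{2} + M} = \frac{\left(-4\right) M}{16 + M} = - \frac{4 M}{16 + M}$)
$\left(-20 + z{\left(l{\left(-1 \right)} \right)}\right) 35 = \left(-20 - \frac{4 \left(6 - -1\right)}{16 + \left(6 - -1\right)}\right) 35 = \left(-20 - \frac{4 \left(6 + 1\right)}{16 + \left(6 + 1\right)}\right) 35 = \left(-20 - \frac{28}{16 + 7}\right) 35 = \left(-20 - \frac{28}{23}\right) 35 = \left(- \frac{488}{23}\right) 35 = - \frac{17080}{23}$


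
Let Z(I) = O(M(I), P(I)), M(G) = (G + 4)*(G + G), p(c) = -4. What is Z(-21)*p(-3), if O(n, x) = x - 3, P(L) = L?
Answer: 96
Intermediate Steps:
M(G) = 2*G*(4 + G) (M(G) = (4 + G)*(2*G) = 2*G*(4 + G))
O(n, x) = -3 + x
Z(I) = -3 + I
Z(-21)*p(-3) = (-3 - 21)*(-4) = -24*(-4) = 96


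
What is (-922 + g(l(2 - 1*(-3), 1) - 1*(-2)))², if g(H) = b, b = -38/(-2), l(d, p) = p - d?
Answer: 815409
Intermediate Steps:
b = 19 (b = -38*(-½) = 19)
g(H) = 19
(-922 + g(l(2 - 1*(-3), 1) - 1*(-2)))² = (-922 + 19)² = (-903)² = 815409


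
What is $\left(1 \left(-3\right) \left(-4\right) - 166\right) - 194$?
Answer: $-348$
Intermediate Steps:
$\left(1 \left(-3\right) \left(-4\right) - 166\right) - 194 = \left(\left(-3\right) \left(-4\right) - 166\right) - 194 = \left(12 - 166\right) - 194 = -154 - 194 = -348$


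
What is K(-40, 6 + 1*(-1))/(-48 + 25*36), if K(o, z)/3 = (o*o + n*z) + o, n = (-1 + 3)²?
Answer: 395/71 ≈ 5.5634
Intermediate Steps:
n = 4 (n = 2² = 4)
K(o, z) = 3*o + 3*o² + 12*z (K(o, z) = 3*((o*o + 4*z) + o) = 3*((o² + 4*z) + o) = 3*(o + o² + 4*z) = 3*o + 3*o² + 12*z)
K(-40, 6 + 1*(-1))/(-48 + 25*36) = (3*(-40) + 3*(-40)² + 12*(6 + 1*(-1)))/(-48 + 25*36) = (-120 + 3*1600 + 12*(6 - 1))/(-48 + 900) = (-120 + 4800 + 12*5)/852 = (-120 + 4800 + 60)*(1/852) = 4740*(1/852) = 395/71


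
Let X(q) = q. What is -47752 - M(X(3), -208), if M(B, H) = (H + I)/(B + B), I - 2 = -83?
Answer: -286223/6 ≈ -47704.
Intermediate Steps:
I = -81 (I = 2 - 83 = -81)
M(B, H) = (-81 + H)/(2*B) (M(B, H) = (H - 81)/(B + B) = (-81 + H)/((2*B)) = (-81 + H)*(1/(2*B)) = (-81 + H)/(2*B))
-47752 - M(X(3), -208) = -47752 - (-81 - 208)/(2*3) = -47752 - (-289)/(2*3) = -47752 - 1*(-289/6) = -47752 + 289/6 = -286223/6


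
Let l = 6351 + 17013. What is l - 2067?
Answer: 21297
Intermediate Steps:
l = 23364
l - 2067 = 23364 - 2067 = 21297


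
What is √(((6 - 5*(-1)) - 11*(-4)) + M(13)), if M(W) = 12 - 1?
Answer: √66 ≈ 8.1240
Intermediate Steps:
M(W) = 11
√(((6 - 5*(-1)) - 11*(-4)) + M(13)) = √(((6 - 5*(-1)) - 11*(-4)) + 11) = √(((6 + 5) + 44) + 11) = √((11 + 44) + 11) = √(55 + 11) = √66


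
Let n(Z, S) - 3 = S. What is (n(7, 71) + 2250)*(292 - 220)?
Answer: 167328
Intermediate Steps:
n(Z, S) = 3 + S
(n(7, 71) + 2250)*(292 - 220) = ((3 + 71) + 2250)*(292 - 220) = (74 + 2250)*72 = 2324*72 = 167328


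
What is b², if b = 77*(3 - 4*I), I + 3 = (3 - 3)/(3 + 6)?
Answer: 1334025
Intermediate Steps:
I = -3 (I = -3 + (3 - 3)/(3 + 6) = -3 + 0/9 = -3 + 0*(⅑) = -3 + 0 = -3)
b = 1155 (b = 77*(3 - 4*(-3)) = 77*(3 + 12) = 77*15 = 1155)
b² = 1155² = 1334025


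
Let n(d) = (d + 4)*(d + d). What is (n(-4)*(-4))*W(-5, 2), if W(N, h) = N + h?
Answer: 0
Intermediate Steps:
n(d) = 2*d*(4 + d) (n(d) = (4 + d)*(2*d) = 2*d*(4 + d))
(n(-4)*(-4))*W(-5, 2) = ((2*(-4)*(4 - 4))*(-4))*(-5 + 2) = ((2*(-4)*0)*(-4))*(-3) = (0*(-4))*(-3) = 0*(-3) = 0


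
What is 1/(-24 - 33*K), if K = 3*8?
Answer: -1/816 ≈ -0.0012255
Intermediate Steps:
K = 24
1/(-24 - 33*K) = 1/(-24 - 33*24) = 1/(-24 - 792) = 1/(-816) = -1/816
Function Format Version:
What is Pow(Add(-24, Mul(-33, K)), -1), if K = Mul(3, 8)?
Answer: Rational(-1, 816) ≈ -0.0012255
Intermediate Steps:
K = 24
Pow(Add(-24, Mul(-33, K)), -1) = Pow(Add(-24, Mul(-33, 24)), -1) = Pow(Add(-24, -792), -1) = Pow(-816, -1) = Rational(-1, 816)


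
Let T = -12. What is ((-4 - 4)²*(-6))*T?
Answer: 4608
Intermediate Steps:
((-4 - 4)²*(-6))*T = ((-4 - 4)²*(-6))*(-12) = ((-8)²*(-6))*(-12) = (64*(-6))*(-12) = -384*(-12) = 4608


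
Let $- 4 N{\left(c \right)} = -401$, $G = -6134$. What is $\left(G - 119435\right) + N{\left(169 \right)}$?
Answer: $- \frac{501875}{4} \approx -1.2547 \cdot 10^{5}$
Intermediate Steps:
$N{\left(c \right)} = \frac{401}{4}$ ($N{\left(c \right)} = \left(- \frac{1}{4}\right) \left(-401\right) = \frac{401}{4}$)
$\left(G - 119435\right) + N{\left(169 \right)} = \left(-6134 - 119435\right) + \frac{401}{4} = -125569 + \frac{401}{4} = - \frac{501875}{4}$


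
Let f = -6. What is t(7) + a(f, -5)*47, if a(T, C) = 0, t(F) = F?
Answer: 7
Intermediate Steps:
t(7) + a(f, -5)*47 = 7 + 0*47 = 7 + 0 = 7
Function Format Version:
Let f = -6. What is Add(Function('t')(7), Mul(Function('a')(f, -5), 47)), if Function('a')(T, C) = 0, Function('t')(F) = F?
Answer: 7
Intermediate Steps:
Add(Function('t')(7), Mul(Function('a')(f, -5), 47)) = Add(7, Mul(0, 47)) = Add(7, 0) = 7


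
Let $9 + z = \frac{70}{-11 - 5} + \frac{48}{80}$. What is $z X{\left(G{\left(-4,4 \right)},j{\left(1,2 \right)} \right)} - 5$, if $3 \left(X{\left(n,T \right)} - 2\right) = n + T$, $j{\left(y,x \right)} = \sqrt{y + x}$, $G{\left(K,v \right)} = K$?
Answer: $- \frac{811}{60} - \frac{511 \sqrt{3}}{120} \approx -20.892$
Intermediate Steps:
$j{\left(y,x \right)} = \sqrt{x + y}$
$z = - \frac{511}{40}$ ($z = -9 + \left(\frac{70}{-11 - 5} + \frac{48}{80}\right) = -9 + \left(\frac{70}{-11 - 5} + 48 \cdot \frac{1}{80}\right) = -9 + \left(\frac{70}{-16} + \frac{3}{5}\right) = -9 + \left(70 \left(- \frac{1}{16}\right) + \frac{3}{5}\right) = -9 + \left(- \frac{35}{8} + \frac{3}{5}\right) = -9 - \frac{151}{40} = - \frac{511}{40} \approx -12.775$)
$X{\left(n,T \right)} = 2 + \frac{T}{3} + \frac{n}{3}$ ($X{\left(n,T \right)} = 2 + \frac{n + T}{3} = 2 + \frac{T + n}{3} = 2 + \left(\frac{T}{3} + \frac{n}{3}\right) = 2 + \frac{T}{3} + \frac{n}{3}$)
$z X{\left(G{\left(-4,4 \right)},j{\left(1,2 \right)} \right)} - 5 = - \frac{511 \left(2 + \frac{\sqrt{2 + 1}}{3} + \frac{1}{3} \left(-4\right)\right)}{40} - 5 = - \frac{511 \left(2 + \frac{\sqrt{3}}{3} - \frac{4}{3}\right)}{40} - 5 = - \frac{511 \left(\frac{2}{3} + \frac{\sqrt{3}}{3}\right)}{40} - 5 = \left(- \frac{511}{60} - \frac{511 \sqrt{3}}{120}\right) - 5 = - \frac{811}{60} - \frac{511 \sqrt{3}}{120}$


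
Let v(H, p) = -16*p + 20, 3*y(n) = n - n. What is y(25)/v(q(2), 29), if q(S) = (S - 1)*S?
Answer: 0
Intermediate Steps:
y(n) = 0 (y(n) = (n - n)/3 = (⅓)*0 = 0)
q(S) = S*(-1 + S) (q(S) = (-1 + S)*S = S*(-1 + S))
v(H, p) = 20 - 16*p
y(25)/v(q(2), 29) = 0/(20 - 16*29) = 0/(20 - 464) = 0/(-444) = 0*(-1/444) = 0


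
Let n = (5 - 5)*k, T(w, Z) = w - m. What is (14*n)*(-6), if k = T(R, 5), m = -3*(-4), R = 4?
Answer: 0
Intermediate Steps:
m = 12
T(w, Z) = -12 + w (T(w, Z) = w - 1*12 = w - 12 = -12 + w)
k = -8 (k = -12 + 4 = -8)
n = 0 (n = (5 - 5)*(-8) = 0*(-8) = 0)
(14*n)*(-6) = (14*0)*(-6) = 0*(-6) = 0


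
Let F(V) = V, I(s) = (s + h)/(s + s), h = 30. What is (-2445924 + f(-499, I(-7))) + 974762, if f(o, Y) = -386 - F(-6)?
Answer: -1471542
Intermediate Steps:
I(s) = (30 + s)/(2*s) (I(s) = (s + 30)/(s + s) = (30 + s)/((2*s)) = (30 + s)*(1/(2*s)) = (30 + s)/(2*s))
f(o, Y) = -380 (f(o, Y) = -386 - 1*(-6) = -386 + 6 = -380)
(-2445924 + f(-499, I(-7))) + 974762 = (-2445924 - 380) + 974762 = -2446304 + 974762 = -1471542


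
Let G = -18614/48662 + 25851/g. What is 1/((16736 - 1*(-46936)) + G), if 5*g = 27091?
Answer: 659151121/41972362943780 ≈ 1.5704e-5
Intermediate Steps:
g = 27091/5 (g = (⅕)*27091 = 27091/5 ≈ 5418.2)
G = 2892767468/659151121 (G = -18614/48662 + 25851/(27091/5) = -18614*1/48662 + 25851*(5/27091) = -9307/24331 + 129255/27091 = 2892767468/659151121 ≈ 4.3886)
1/((16736 - 1*(-46936)) + G) = 1/((16736 - 1*(-46936)) + 2892767468/659151121) = 1/((16736 + 46936) + 2892767468/659151121) = 1/(63672 + 2892767468/659151121) = 1/(41972362943780/659151121) = 659151121/41972362943780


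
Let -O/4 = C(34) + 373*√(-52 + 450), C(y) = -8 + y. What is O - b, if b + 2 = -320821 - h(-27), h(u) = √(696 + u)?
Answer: 320719 + √669 - 1492*√398 ≈ 2.9098e+5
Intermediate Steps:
b = -320823 - √669 (b = -2 + (-320821 - √(696 - 27)) = -2 + (-320821 - √669) = -320823 - √669 ≈ -3.2085e+5)
O = -104 - 1492*√398 (O = -4*((-8 + 34) + 373*√(-52 + 450)) = -4*(26 + 373*√398) = -104 - 1492*√398 ≈ -29869.)
O - b = (-104 - 1492*√398) - (-320823 - √669) = (-104 - 1492*√398) + (320823 + √669) = 320719 + √669 - 1492*√398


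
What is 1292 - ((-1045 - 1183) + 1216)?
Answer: 2304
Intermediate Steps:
1292 - ((-1045 - 1183) + 1216) = 1292 - (-2228 + 1216) = 1292 - 1*(-1012) = 1292 + 1012 = 2304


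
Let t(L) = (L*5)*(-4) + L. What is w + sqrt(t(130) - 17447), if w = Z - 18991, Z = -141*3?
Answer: -19414 + 3*I*sqrt(2213) ≈ -19414.0 + 141.13*I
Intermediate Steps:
t(L) = -19*L (t(L) = (5*L)*(-4) + L = -20*L + L = -19*L)
Z = -423
w = -19414 (w = -423 - 18991 = -19414)
w + sqrt(t(130) - 17447) = -19414 + sqrt(-19*130 - 17447) = -19414 + sqrt(-2470 - 17447) = -19414 + sqrt(-19917) = -19414 + 3*I*sqrt(2213)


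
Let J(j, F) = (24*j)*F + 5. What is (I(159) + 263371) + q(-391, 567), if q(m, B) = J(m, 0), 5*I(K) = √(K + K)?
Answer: 263376 + √318/5 ≈ 2.6338e+5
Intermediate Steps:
I(K) = √2*√K/5 (I(K) = √(K + K)/5 = √(2*K)/5 = (√2*√K)/5 = √2*√K/5)
J(j, F) = 5 + 24*F*j (J(j, F) = 24*F*j + 5 = 5 + 24*F*j)
q(m, B) = 5 (q(m, B) = 5 + 24*0*m = 5 + 0 = 5)
(I(159) + 263371) + q(-391, 567) = (√2*√159/5 + 263371) + 5 = (√318/5 + 263371) + 5 = (263371 + √318/5) + 5 = 263376 + √318/5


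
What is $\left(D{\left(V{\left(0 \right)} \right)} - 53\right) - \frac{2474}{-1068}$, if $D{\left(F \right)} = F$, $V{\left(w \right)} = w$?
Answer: $- \frac{27065}{534} \approx -50.684$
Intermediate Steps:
$\left(D{\left(V{\left(0 \right)} \right)} - 53\right) - \frac{2474}{-1068} = \left(0 - 53\right) - \frac{2474}{-1068} = -53 - - \frac{1237}{534} = -53 + \frac{1237}{534} = - \frac{27065}{534}$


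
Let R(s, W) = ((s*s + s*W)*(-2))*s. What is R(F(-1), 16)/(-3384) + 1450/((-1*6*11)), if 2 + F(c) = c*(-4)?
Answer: -34009/1551 ≈ -21.927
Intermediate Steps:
F(c) = -2 - 4*c (F(c) = -2 + c*(-4) = -2 - 4*c)
R(s, W) = s*(-2*s² - 2*W*s) (R(s, W) = ((s² + W*s)*(-2))*s = (-2*s² - 2*W*s)*s = s*(-2*s² - 2*W*s))
R(F(-1), 16)/(-3384) + 1450/((-1*6*11)) = (2*(-2 - 4*(-1))²*(-1*16 - (-2 - 4*(-1))))/(-3384) + 1450/((-1*6*11)) = (2*(-2 + 4)²*(-16 - (-2 + 4)))*(-1/3384) + 1450/((-6*11)) = (2*2²*(-16 - 1*2))*(-1/3384) + 1450/(-66) = (2*4*(-16 - 2))*(-1/3384) + 1450*(-1/66) = (2*4*(-18))*(-1/3384) - 725/33 = -144*(-1/3384) - 725/33 = 2/47 - 725/33 = -34009/1551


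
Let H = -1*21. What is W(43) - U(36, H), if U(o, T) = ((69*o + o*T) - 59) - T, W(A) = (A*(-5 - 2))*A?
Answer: -14633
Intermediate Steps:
W(A) = -7*A² (W(A) = (A*(-7))*A = (-7*A)*A = -7*A²)
H = -21
U(o, T) = -59 - T + 69*o + T*o (U(o, T) = ((69*o + T*o) - 59) - T = (-59 + 69*o + T*o) - T = -59 - T + 69*o + T*o)
W(43) - U(36, H) = -7*43² - (-59 - 1*(-21) + 69*36 - 21*36) = -7*1849 - (-59 + 21 + 2484 - 756) = -12943 - 1*1690 = -12943 - 1690 = -14633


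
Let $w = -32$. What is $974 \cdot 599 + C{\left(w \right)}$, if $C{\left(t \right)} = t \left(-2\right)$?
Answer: $583490$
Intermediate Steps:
$C{\left(t \right)} = - 2 t$
$974 \cdot 599 + C{\left(w \right)} = 974 \cdot 599 - -64 = 583426 + 64 = 583490$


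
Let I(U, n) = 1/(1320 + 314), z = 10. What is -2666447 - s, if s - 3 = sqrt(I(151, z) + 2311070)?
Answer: -2666450 - sqrt(6170455214554)/1634 ≈ -2.6680e+6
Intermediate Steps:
I(U, n) = 1/1634
s = 3 + sqrt(6170455214554)/1634 (s = 3 + sqrt(1/1634 + 2311070) = 3 + sqrt(3776288381/1634) = 3 + sqrt(6170455214554)/1634 ≈ 1523.2)
-2666447 - s = -2666447 - (3 + sqrt(6170455214554)/1634) = -2666447 + (-3 - sqrt(6170455214554)/1634) = -2666450 - sqrt(6170455214554)/1634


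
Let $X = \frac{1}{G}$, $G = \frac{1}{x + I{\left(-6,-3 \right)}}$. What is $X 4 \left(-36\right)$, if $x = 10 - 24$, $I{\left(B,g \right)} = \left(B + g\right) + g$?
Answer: $3744$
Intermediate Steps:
$I{\left(B,g \right)} = B + 2 g$
$x = -14$ ($x = 10 - 24 = -14$)
$G = - \frac{1}{26}$ ($G = \frac{1}{-14 + \left(-6 + 2 \left(-3\right)\right)} = \frac{1}{-14 - 12} = \frac{1}{-26} = - \frac{1}{26} \approx -0.038462$)
$X = -26$ ($X = \frac{1}{- \frac{1}{26}} = -26$)
$X 4 \left(-36\right) = \left(-26\right) 4 \left(-36\right) = \left(-104\right) \left(-36\right) = 3744$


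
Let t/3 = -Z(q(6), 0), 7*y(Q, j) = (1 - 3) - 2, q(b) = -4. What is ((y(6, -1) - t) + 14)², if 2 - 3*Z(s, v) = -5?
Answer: 20449/49 ≈ 417.33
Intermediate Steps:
Z(s, v) = 7/3 (Z(s, v) = ⅔ - ⅓*(-5) = ⅔ + 5/3 = 7/3)
y(Q, j) = -4/7 (y(Q, j) = ((1 - 3) - 2)/7 = (-2 - 2)/7 = (⅐)*(-4) = -4/7)
t = -7 (t = 3*(-1*7/3) = 3*(-7/3) = -7)
((y(6, -1) - t) + 14)² = ((-4/7 - 1*(-7)) + 14)² = ((-4/7 + 7) + 14)² = (45/7 + 14)² = (143/7)² = 20449/49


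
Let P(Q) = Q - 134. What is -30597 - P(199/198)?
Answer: -6031873/198 ≈ -30464.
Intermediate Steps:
P(Q) = -134 + Q
-30597 - P(199/198) = -30597 - (-134 + 199/198) = -30597 - 1*(-26333/198) = -30597 + 26333/198 = -6031873/198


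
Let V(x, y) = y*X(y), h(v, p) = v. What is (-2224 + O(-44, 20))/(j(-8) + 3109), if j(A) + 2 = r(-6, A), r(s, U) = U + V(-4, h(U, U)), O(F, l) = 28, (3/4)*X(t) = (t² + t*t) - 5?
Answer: -2196/1787 ≈ -1.2289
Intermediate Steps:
X(t) = -20/3 + 8*t²/3 (X(t) = 4*((t² + t*t) - 5)/3 = 4*((t² + t²) - 5)/3 = 4*(2*t² - 5)/3 = 4*(-5 + 2*t²)/3 = -20/3 + 8*t²/3)
V(x, y) = y*(-20/3 + 8*y²/3)
r(s, U) = U + 4*U*(-5 + 2*U²)/3
j(A) = -2 + A*(-17 + 8*A²)/3
(-2224 + O(-44, 20))/(j(-8) + 3109) = (-2224 + 28)/((-2 - 17/3*(-8) + (8/3)*(-8)³) + 3109) = -2196/((-2 + 136/3 + (8/3)*(-512)) + 3109) = -2196/((-2 + 136/3 - 4096/3) + 3109) = -2196/(-1322 + 3109) = -2196/1787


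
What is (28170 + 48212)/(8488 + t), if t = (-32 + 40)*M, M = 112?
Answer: 38191/4692 ≈ 8.1396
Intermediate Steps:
t = 896 (t = (-32 + 40)*112 = 8*112 = 896)
(28170 + 48212)/(8488 + t) = (28170 + 48212)/(8488 + 896) = 76382/9384 = 76382*(1/9384) = 38191/4692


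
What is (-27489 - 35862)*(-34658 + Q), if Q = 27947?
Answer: 425148561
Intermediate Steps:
(-27489 - 35862)*(-34658 + Q) = (-27489 - 35862)*(-34658 + 27947) = -63351*(-6711) = 425148561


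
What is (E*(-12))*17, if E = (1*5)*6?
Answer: -6120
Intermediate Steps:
E = 30 (E = 5*6 = 30)
(E*(-12))*17 = (30*(-12))*17 = -360*17 = -6120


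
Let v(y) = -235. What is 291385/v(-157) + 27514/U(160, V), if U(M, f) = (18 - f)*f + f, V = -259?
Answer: -2098676856/1692047 ≈ -1240.3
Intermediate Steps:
U(M, f) = f + f*(18 - f) (U(M, f) = f*(18 - f) + f = f + f*(18 - f))
291385/v(-157) + 27514/U(160, V) = 291385/(-235) + 27514/((-259*(19 - 1*(-259)))) = 291385*(-1/235) + 27514/((-259*(19 + 259))) = -58277/47 + 27514/((-259*278)) = -58277/47 + 27514/(-72002) = -58277/47 + 27514*(-1/72002) = -58277/47 - 13757/36001 = -2098676856/1692047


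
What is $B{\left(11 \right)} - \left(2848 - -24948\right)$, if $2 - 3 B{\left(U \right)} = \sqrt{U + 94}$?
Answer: $- \frac{83386}{3} - \frac{\sqrt{105}}{3} \approx -27799.0$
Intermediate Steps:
$B{\left(U \right)} = \frac{2}{3} - \frac{\sqrt{94 + U}}{3}$ ($B{\left(U \right)} = \frac{2}{3} - \frac{\sqrt{U + 94}}{3} = \frac{2}{3} - \frac{\sqrt{94 + U}}{3}$)
$B{\left(11 \right)} - \left(2848 - -24948\right) = \left(\frac{2}{3} - \frac{\sqrt{94 + 11}}{3}\right) - \left(2848 - -24948\right) = \left(\frac{2}{3} - \frac{\sqrt{105}}{3}\right) - \left(2848 + 24948\right) = \left(\frac{2}{3} - \frac{\sqrt{105}}{3}\right) - 27796 = - \frac{83386}{3} - \frac{\sqrt{105}}{3}$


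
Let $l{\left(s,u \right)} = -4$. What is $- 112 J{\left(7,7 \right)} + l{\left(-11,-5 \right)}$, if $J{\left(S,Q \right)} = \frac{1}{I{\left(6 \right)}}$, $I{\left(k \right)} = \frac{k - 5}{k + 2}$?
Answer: $-900$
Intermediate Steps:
$I{\left(k \right)} = \frac{-5 + k}{2 + k}$
$J{\left(S,Q \right)} = 8$ ($J{\left(S,Q \right)} = \frac{1}{\frac{1}{2 + 6} \left(-5 + 6\right)} = \frac{1}{\frac{1}{8} \cdot 1} = \frac{1}{\frac{1}{8}} = 8$)
$- 112 J{\left(7,7 \right)} + l{\left(-11,-5 \right)} = \left(-112\right) 8 - 4 = -896 - 4 = -900$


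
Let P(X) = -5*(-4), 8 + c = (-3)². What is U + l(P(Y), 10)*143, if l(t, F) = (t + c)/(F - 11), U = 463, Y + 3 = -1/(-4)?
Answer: -2540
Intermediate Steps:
Y = -11/4 (Y = -3 - 1/(-4) = -3 - 1*(-¼) = -3 + ¼ = -11/4 ≈ -2.7500)
c = 1 (c = -8 + (-3)² = -8 + 9 = 1)
P(X) = 20
l(t, F) = (1 + t)/(-11 + F) (l(t, F) = (t + 1)/(F - 11) = (1 + t)/(-11 + F))
U + l(P(Y), 10)*143 = 463 + ((1 + 20)/(-11 + 10))*143 = 463 + (21/(-1))*143 = 463 - 1*21*143 = 463 - 21*143 = 463 - 3003 = -2540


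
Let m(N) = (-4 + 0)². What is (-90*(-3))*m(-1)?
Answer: 4320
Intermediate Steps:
m(N) = 16 (m(N) = (-4)² = 16)
(-90*(-3))*m(-1) = -90*(-3)*16 = -18*(-15)*16 = 270*16 = 4320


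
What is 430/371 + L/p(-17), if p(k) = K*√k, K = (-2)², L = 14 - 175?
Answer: 430/371 + 161*I*√17/68 ≈ 1.159 + 9.7621*I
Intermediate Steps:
L = -161
K = 4
p(k) = 4*√k
430/371 + L/p(-17) = 430/371 - 161*(-I*√17/68) = 430/371 - (-161)*I*√17/68 = 430/371 + 161*I*√17/68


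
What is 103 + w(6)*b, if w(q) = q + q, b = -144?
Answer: -1625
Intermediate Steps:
w(q) = 2*q
103 + w(6)*b = 103 + (2*6)*(-144) = 103 + 12*(-144) = 103 - 1728 = -1625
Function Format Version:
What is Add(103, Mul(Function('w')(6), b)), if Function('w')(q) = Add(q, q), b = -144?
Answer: -1625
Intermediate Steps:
Function('w')(q) = Mul(2, q)
Add(103, Mul(Function('w')(6), b)) = Add(103, Mul(Mul(2, 6), -144)) = Add(103, Mul(12, -144)) = Add(103, -1728) = -1625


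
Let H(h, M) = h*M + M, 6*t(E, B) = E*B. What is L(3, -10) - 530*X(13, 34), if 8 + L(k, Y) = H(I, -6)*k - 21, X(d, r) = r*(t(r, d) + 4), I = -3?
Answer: -4198639/3 ≈ -1.3995e+6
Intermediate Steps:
t(E, B) = B*E/6 (t(E, B) = (E*B)/6 = (B*E)/6 = B*E/6)
H(h, M) = M + M*h (H(h, M) = M*h + M = M + M*h)
X(d, r) = r*(4 + d*r/6) (X(d, r) = r*(d*r/6 + 4) = r*(4 + d*r/6))
L(k, Y) = -29 + 12*k (L(k, Y) = -8 + ((-6*(1 - 3))*k - 21) = -8 + ((-6*(-2))*k - 21) = -8 + (12*k - 21) = -8 + (-21 + 12*k) = -29 + 12*k)
L(3, -10) - 530*X(13, 34) = (-29 + 12*3) - 265*34*(24 + 13*34)/3 = (-29 + 36) - 265*34*(24 + 442)/3 = 7 - 265*34*466/3 = 7 - 530*7922/3 = 7 - 4198660/3 = -4198639/3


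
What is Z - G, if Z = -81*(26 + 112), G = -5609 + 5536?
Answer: -11105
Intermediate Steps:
G = -73
Z = -11178 (Z = -81*138 = -11178)
Z - G = -11178 - 1*(-73) = -11178 + 73 = -11105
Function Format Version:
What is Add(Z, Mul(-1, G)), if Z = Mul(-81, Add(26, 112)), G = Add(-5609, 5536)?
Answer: -11105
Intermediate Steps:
G = -73
Z = -11178 (Z = Mul(-81, 138) = -11178)
Add(Z, Mul(-1, G)) = Add(-11178, Mul(-1, -73)) = Add(-11178, 73) = -11105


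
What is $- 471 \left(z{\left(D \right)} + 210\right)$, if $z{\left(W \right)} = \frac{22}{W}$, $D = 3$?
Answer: $-102364$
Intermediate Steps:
$- 471 \left(z{\left(D \right)} + 210\right) = - 471 \left(\frac{22}{3} + 210\right) = \left(-471\right) \frac{652}{3} = -102364$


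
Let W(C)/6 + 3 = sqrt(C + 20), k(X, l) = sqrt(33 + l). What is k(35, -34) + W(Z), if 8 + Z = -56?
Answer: -18 + I + 12*I*sqrt(11) ≈ -18.0 + 40.799*I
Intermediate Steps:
Z = -64 (Z = -8 - 56 = -64)
W(C) = -18 + 6*sqrt(20 + C) (W(C) = -18 + 6*sqrt(C + 20) = -18 + 6*sqrt(20 + C))
k(35, -34) + W(Z) = sqrt(33 - 34) + (-18 + 6*sqrt(20 - 64)) = sqrt(-1) + (-18 + 6*sqrt(-44)) = I + (-18 + 6*(2*I*sqrt(11))) = I + (-18 + 12*I*sqrt(11)) = -18 + I + 12*I*sqrt(11)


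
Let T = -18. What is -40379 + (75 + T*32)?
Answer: -40880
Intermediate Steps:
-40379 + (75 + T*32) = -40379 + (75 - 18*32) = -40379 + (75 - 576) = -40379 - 501 = -40880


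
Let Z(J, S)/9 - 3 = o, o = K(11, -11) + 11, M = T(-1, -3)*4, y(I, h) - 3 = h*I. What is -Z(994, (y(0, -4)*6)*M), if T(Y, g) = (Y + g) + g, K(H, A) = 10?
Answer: -216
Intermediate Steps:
T(Y, g) = Y + 2*g
y(I, h) = 3 + I*h (y(I, h) = 3 + h*I = 3 + I*h)
M = -28 (M = (-1 + 2*(-3))*4 = (-1 - 6)*4 = -7*4 = -28)
o = 21 (o = 10 + 11 = 21)
Z(J, S) = 216 (Z(J, S) = 27 + 9*21 = 27 + 189 = 216)
-Z(994, (y(0, -4)*6)*M) = -1*216 = -216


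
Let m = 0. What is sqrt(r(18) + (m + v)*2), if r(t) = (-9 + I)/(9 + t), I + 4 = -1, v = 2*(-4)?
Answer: I*sqrt(1338)/9 ≈ 4.0643*I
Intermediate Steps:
v = -8
I = -5 (I = -4 - 1 = -5)
r(t) = -14/(9 + t) (r(t) = (-9 - 5)/(9 + t) = -14/(9 + t))
sqrt(r(18) + (m + v)*2) = sqrt(-14/(9 + 18) + (0 - 8)*2) = sqrt(-14/27 - 8*2) = sqrt(-14*1/27 - 16) = sqrt(-14/27 - 16) = sqrt(-446/27) = I*sqrt(1338)/9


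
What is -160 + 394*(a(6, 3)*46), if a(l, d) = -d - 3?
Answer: -108904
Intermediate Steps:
a(l, d) = -3 - d
-160 + 394*(a(6, 3)*46) = -160 + 394*((-3 - 1*3)*46) = -160 + 394*((-3 - 3)*46) = -160 + 394*(-6*46) = -160 + 394*(-276) = -160 - 108744 = -108904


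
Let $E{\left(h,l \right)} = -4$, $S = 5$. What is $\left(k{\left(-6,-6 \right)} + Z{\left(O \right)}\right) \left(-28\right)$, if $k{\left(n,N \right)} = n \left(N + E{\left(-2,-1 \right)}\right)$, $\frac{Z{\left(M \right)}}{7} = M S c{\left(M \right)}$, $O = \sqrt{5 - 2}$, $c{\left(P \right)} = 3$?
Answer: $-1680 - 2940 \sqrt{3} \approx -6772.2$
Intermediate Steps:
$O = \sqrt{3} \approx 1.732$
$Z{\left(M \right)} = 105 M$ ($Z{\left(M \right)} = 7 M 5 \cdot 3 = 7 \cdot 5 M 3 = 7 \cdot 15 M = 105 M$)
$k{\left(n,N \right)} = n \left(-4 + N\right)$ ($k{\left(n,N \right)} = n \left(N - 4\right) = n \left(-4 + N\right)$)
$\left(k{\left(-6,-6 \right)} + Z{\left(O \right)}\right) \left(-28\right) = \left(- 6 \left(-4 - 6\right) + 105 \sqrt{3}\right) \left(-28\right) = \left(\left(-6\right) \left(-10\right) + 105 \sqrt{3}\right) \left(-28\right) = \left(60 + 105 \sqrt{3}\right) \left(-28\right) = -1680 - 2940 \sqrt{3}$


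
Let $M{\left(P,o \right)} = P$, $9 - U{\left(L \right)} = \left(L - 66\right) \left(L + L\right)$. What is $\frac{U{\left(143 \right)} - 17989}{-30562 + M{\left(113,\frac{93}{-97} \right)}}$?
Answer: $\frac{40002}{30449} \approx 1.3137$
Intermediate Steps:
$U{\left(L \right)} = 9 - 2 L \left(-66 + L\right)$ ($U{\left(L \right)} = 9 - \left(L - 66\right) \left(L + L\right) = 9 - \left(-66 + L\right) 2 L = 9 - 2 L \left(-66 + L\right)$)
$\frac{U{\left(143 \right)} - 17989}{-30562 + M{\left(113,\frac{93}{-97} \right)}} = \frac{\left(9 - 2 \cdot 143^{2} + 132 \cdot 143\right) - 17989}{-30562 + 113} = \frac{\left(9 - 40898 + 18876\right) - 17989}{-30449} = \left(\left(9 - 40898 + 18876\right) - 17989\right) \left(- \frac{1}{30449}\right) = \left(-22013 - 17989\right) \left(- \frac{1}{30449}\right) = \left(-40002\right) \left(- \frac{1}{30449}\right) = \frac{40002}{30449}$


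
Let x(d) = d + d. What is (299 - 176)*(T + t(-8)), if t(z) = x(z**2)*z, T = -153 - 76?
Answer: -154119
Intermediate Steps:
T = -229
x(d) = 2*d
t(z) = 2*z**3 (t(z) = (2*z**2)*z = 2*z**3)
(299 - 176)*(T + t(-8)) = (299 - 176)*(-229 + 2*(-8)**3) = 123*(-229 + 2*(-512)) = 123*(-229 - 1024) = 123*(-1253) = -154119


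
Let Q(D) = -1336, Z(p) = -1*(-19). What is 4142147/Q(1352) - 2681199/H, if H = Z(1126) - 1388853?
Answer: -2874586252367/927741112 ≈ -3098.5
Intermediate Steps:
Z(p) = 19
H = -1388834 (H = 19 - 1388853 = -1388834)
4142147/Q(1352) - 2681199/H = 4142147/(-1336) - 2681199/(-1388834) = 4142147*(-1/1336) - 2681199*(-1/1388834) = -4142147/1336 + 2681199/1388834 = -2874586252367/927741112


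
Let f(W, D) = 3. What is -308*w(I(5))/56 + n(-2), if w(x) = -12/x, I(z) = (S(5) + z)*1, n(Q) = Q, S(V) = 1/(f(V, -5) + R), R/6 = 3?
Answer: 587/53 ≈ 11.075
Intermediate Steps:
R = 18 (R = 6*3 = 18)
S(V) = 1/21 (S(V) = 1/(3 + 18) = 1/21)
I(z) = 1/21 + z (I(z) = (1/21 + z)*1 = 1/21 + z)
-308*w(I(5))/56 + n(-2) = -308*(-12/(1/21 + 5))/56 - 2 = -308*(-12/106/21)/56 - 2 = -308*(-12*21/106)/56 - 2 = -(-38808)/(53*56) - 2 = -308*(-9/212) - 2 = 693/53 - 2 = 587/53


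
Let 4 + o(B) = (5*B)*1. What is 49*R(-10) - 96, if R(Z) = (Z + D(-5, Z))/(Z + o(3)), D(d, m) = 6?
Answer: -292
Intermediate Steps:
o(B) = -4 + 5*B (o(B) = -4 + (5*B)*1 = -4 + 5*B)
R(Z) = (6 + Z)/(11 + Z) (R(Z) = (Z + 6)/(Z + (-4 + 5*3)) = (6 + Z)/(Z + (-4 + 15)) = (6 + Z)/(Z + 11) = (6 + Z)/(11 + Z))
49*R(-10) - 96 = 49*((6 - 10)/(11 - 10)) - 96 = 49*(-4/1) - 96 = 49*(1*(-4)) - 96 = 49*(-4) - 96 = -196 - 96 = -292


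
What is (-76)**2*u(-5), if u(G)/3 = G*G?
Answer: 433200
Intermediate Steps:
u(G) = 3*G**2 (u(G) = 3*(G*G) = 3*G**2)
(-76)**2*u(-5) = (-76)**2*(3*(-5)**2) = 5776*(3*25) = 5776*75 = 433200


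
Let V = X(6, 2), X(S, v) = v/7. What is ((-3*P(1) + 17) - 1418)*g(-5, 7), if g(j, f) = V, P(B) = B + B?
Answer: -402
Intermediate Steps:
X(S, v) = v/7 (X(S, v) = v*(⅐) = v/7)
V = 2/7 (V = (⅐)*2 = 2/7 ≈ 0.28571)
P(B) = 2*B
g(j, f) = 2/7
((-3*P(1) + 17) - 1418)*g(-5, 7) = ((-6 + 17) - 1418)*(2/7) = (11 - 1418)*(2/7) = -1407*2/7 = -402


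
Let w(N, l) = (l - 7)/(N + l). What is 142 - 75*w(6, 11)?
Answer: 2114/17 ≈ 124.35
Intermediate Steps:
w(N, l) = (-7 + l)/(N + l)
142 - 75*w(6, 11) = 142 - 75*(-7 + 11)/(6 + 11) = 142 - 75*4/17 = 142 - 300/17 = 2114/17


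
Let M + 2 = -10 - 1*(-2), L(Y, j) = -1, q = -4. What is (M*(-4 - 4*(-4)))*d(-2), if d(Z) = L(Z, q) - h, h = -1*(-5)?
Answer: 720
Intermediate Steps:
M = -10 (M = -2 + (-10 - 1*(-2)) = -2 + (-10 + 2) = -2 - 8 = -10)
h = 5
d(Z) = -6 (d(Z) = -1 - 1*5 = -1 - 5 = -6)
(M*(-4 - 4*(-4)))*d(-2) = -10*(-4 - 4*(-4))*(-6) = -10*(-4 + 16)*(-6) = -10*12*(-6) = -120*(-6) = 720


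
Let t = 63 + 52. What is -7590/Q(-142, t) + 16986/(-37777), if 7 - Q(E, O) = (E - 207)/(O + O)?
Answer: -21993528158/24668381 ≈ -891.57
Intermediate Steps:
t = 115
Q(E, O) = 7 - (-207 + E)/(2*O) (Q(E, O) = 7 - (E - 207)/(O + O) = 7 - (-207 + E)/(2*O))
-7590/Q(-142, t) + 16986/(-37777) = -7590*230/(207 - 1*(-142) + 14*115) + 16986/(-37777) = -7590*230/(207 + 142 + 1610) + 16986*(-1/37777) = -7590/((½)*(1/115)*1959) - 16986/37777 = -7590/1959/230 - 16986/37777 = -7590*230/1959 - 16986/37777 = -581900/653 - 16986/37777 = -21993528158/24668381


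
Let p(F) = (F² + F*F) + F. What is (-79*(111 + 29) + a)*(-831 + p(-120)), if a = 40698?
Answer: 825388662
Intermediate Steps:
p(F) = F + 2*F² (p(F) = (F² + F²) + F = 2*F² + F = F + 2*F²)
(-79*(111 + 29) + a)*(-831 + p(-120)) = (-79*(111 + 29) + 40698)*(-831 - 120*(1 + 2*(-120))) = (-79*140 + 40698)*(-831 - 120*(1 - 240)) = (-11060 + 40698)*(-831 - 120*(-239)) = 29638*(-831 + 28680) = 29638*27849 = 825388662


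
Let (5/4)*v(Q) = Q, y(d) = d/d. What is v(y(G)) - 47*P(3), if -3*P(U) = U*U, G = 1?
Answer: 709/5 ≈ 141.80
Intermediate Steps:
y(d) = 1
v(Q) = 4*Q/5
P(U) = -U²/3 (P(U) = -U*U/3 = -U²/3)
v(y(G)) - 47*P(3) = (⅘)*1 - (-47)*3²/3 = ⅘ - (-47)*9/3 = ⅘ - 47*(-3) = ⅘ + 141 = 709/5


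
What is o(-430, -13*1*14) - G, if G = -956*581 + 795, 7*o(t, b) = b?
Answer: 554615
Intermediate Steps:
o(t, b) = b/7
G = -554641 (G = -555436 + 795 = -554641)
o(-430, -13*1*14) - G = (-13*1*14)/7 - 1*(-554641) = (-13*14)/7 + 554641 = (⅐)*(-182) + 554641 = -26 + 554641 = 554615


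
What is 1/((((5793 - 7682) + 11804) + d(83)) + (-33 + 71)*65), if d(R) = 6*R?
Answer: 1/12883 ≈ 7.7622e-5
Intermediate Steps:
1/((((5793 - 7682) + 11804) + d(83)) + (-33 + 71)*65) = 1/((((5793 - 7682) + 11804) + 6*83) + (-33 + 71)*65) = 1/(((-1889 + 11804) + 498) + 38*65) = 1/((9915 + 498) + 2470) = 1/(10413 + 2470) = 1/12883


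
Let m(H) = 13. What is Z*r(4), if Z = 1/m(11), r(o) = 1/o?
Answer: 1/52 ≈ 0.019231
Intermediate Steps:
Z = 1/13 ≈ 0.076923
Z*r(4) = (1/13)/4 = (1/13)*(¼) = 1/52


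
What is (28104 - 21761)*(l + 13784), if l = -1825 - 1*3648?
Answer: 52716673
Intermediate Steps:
l = -5473 (l = -1825 - 3648 = -5473)
(28104 - 21761)*(l + 13784) = (28104 - 21761)*(-5473 + 13784) = 6343*8311 = 52716673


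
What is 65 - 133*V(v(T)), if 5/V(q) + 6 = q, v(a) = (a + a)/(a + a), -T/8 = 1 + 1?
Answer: 198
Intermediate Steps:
T = -16 (T = -8*(1 + 1) = -8*2 = -16)
v(a) = 1 (v(a) = (2*a)/((2*a)) = (2*a)*(1/(2*a)) = 1)
V(q) = 5/(-6 + q)
65 - 133*V(v(T)) = 65 - 665/(-6 + 1) = 65 - 665/(-5) = 65 - 665*(-1)/5 = 65 - 133*(-1) = 65 + 133 = 198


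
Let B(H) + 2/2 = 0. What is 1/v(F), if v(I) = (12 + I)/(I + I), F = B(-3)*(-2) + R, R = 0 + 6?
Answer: 4/5 ≈ 0.80000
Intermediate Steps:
B(H) = -1 (B(H) = -1 + 0 = -1)
R = 6
F = 8 (F = -1*(-2) + 6 = 2 + 6 = 8)
v(I) = (12 + I)/(2*I) (v(I) = (12 + I)/((2*I)) = (12 + I)*(1/(2*I)) = (12 + I)/(2*I))
1/v(F) = 1/((1/2)*(12 + 8)/8) = 1/((1/2)*(1/8)*20) = 1/(5/4) = 4/5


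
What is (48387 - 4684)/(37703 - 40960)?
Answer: -43703/3257 ≈ -13.418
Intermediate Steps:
(48387 - 4684)/(37703 - 40960) = 43703/(-3257) = 43703*(-1/3257) = -43703/3257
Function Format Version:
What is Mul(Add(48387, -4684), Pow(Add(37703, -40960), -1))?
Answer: Rational(-43703, 3257) ≈ -13.418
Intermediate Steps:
Mul(Add(48387, -4684), Pow(Add(37703, -40960), -1)) = Mul(43703, Pow(-3257, -1)) = Mul(43703, Rational(-1, 3257)) = Rational(-43703, 3257)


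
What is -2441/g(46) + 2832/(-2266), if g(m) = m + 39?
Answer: -2886013/96305 ≈ -29.967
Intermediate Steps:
g(m) = 39 + m
-2441/g(46) + 2832/(-2266) = -2441/(39 + 46) + 2832/(-2266) = -2441/85 + 2832*(-1/2266) = -2441*1/85 - 1416/1133 = -2441/85 - 1416/1133 = -2886013/96305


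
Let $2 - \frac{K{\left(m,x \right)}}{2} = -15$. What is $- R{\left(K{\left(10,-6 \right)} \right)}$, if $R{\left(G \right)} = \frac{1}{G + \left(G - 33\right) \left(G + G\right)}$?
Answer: $- \frac{1}{102} \approx -0.0098039$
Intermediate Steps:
$K{\left(m,x \right)} = 34$ ($K{\left(m,x \right)} = 4 - -30 = 4 + 30 = 34$)
$R{\left(G \right)} = \frac{1}{G + 2 G \left(-33 + G\right)}$ ($R{\left(G \right)} = \frac{1}{G + \left(-33 + G\right) 2 G} = \frac{1}{G + 2 G \left(-33 + G\right)}$)
$- R{\left(K{\left(10,-6 \right)} \right)} = - \frac{1}{34 \left(-65 + 2 \cdot 34\right)} = - \frac{1}{34 \left(-65 + 68\right)} = - \frac{1}{34 \cdot 3} = \left(-1\right) \frac{1}{102} = - \frac{1}{102}$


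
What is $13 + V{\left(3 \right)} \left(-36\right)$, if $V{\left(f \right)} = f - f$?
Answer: $13$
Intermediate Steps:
$V{\left(f \right)} = 0$
$13 + V{\left(3 \right)} \left(-36\right) = 13 + 0 \left(-36\right) = 13 + 0 = 13$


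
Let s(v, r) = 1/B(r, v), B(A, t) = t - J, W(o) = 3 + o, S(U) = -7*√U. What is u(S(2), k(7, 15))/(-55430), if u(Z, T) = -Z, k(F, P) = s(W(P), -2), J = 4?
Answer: -7*√2/55430 ≈ -0.00017859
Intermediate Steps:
B(A, t) = -4 + t (B(A, t) = t - 1*4 = t - 4 = -4 + t)
s(v, r) = 1/(-4 + v)
k(F, P) = 1/(-1 + P) (k(F, P) = 1/(-4 + (3 + P)) = 1/(-1 + P))
u(S(2), k(7, 15))/(-55430) = -(-7)*√2/(-55430) = (7*√2)*(-1/55430) = -7*√2/55430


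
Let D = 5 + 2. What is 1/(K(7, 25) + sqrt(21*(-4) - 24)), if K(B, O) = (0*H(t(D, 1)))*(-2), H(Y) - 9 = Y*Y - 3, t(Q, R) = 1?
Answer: -I*sqrt(3)/18 ≈ -0.096225*I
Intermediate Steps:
D = 7
H(Y) = 6 + Y**2 (H(Y) = 9 + (Y*Y - 3) = 9 + (Y**2 - 3) = 9 + (-3 + Y**2) = 6 + Y**2)
K(B, O) = 0 (K(B, O) = (0*(6 + 1**2))*(-2) = (0*(6 + 1))*(-2) = (0*7)*(-2) = 0*(-2) = 0)
1/(K(7, 25) + sqrt(21*(-4) - 24)) = 1/(0 + sqrt(21*(-4) - 24)) = 1/(0 + sqrt(-84 - 24)) = 1/(0 + sqrt(-108)) = 1/(0 + 6*I*sqrt(3)) = 1/(6*I*sqrt(3)) = -I*sqrt(3)/18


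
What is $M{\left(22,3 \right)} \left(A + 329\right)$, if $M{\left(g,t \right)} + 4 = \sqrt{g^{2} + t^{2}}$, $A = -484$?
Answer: $620 - 155 \sqrt{493} \approx -2821.6$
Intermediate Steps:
$M{\left(g,t \right)} = -4 + \sqrt{g^{2} + t^{2}}$
$M{\left(22,3 \right)} \left(A + 329\right) = \left(-4 + \sqrt{22^{2} + 3^{2}}\right) \left(-484 + 329\right) = \left(-4 + \sqrt{484 + 9}\right) \left(-155\right) = \left(-4 + \sqrt{493}\right) \left(-155\right) = 620 - 155 \sqrt{493}$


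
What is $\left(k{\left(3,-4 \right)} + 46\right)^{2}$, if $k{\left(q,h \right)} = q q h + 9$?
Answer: $361$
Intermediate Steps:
$k{\left(q,h \right)} = 9 + h q^{2}$ ($k{\left(q,h \right)} = q^{2} h + 9 = h q^{2} + 9 = 9 + h q^{2}$)
$\left(k{\left(3,-4 \right)} + 46\right)^{2} = \left(\left(9 - 4 \cdot 3^{2}\right) + 46\right)^{2} = \left(\left(9 - 36\right) + 46\right)^{2} = \left(-27 + 46\right)^{2} = 19^{2} = 361$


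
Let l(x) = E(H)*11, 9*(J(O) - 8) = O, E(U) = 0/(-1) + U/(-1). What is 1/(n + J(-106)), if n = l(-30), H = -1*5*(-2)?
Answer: -9/1024 ≈ -0.0087891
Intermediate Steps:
H = 10 (H = -5*(-2) = 10)
E(U) = -U (E(U) = 0*(-1) + U*(-1) = 0 - U = -U)
J(O) = 8 + O/9
l(x) = -110 (l(x) = -1*10*11 = -10*11 = -110)
n = -110
1/(n + J(-106)) = 1/(-110 + (8 + (⅑)*(-106))) = 1/(-110 + (8 - 106/9)) = 1/(-110 - 34/9) = 1/(-1024/9) = -9/1024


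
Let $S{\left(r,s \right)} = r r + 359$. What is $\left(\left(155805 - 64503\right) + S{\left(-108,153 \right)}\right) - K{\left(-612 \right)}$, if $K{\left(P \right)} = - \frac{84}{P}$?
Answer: $\frac{5269568}{51} \approx 1.0332 \cdot 10^{5}$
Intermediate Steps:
$S{\left(r,s \right)} = 359 + r^{2}$ ($S{\left(r,s \right)} = r^{2} + 359 = 359 + r^{2}$)
$\left(\left(155805 - 64503\right) + S{\left(-108,153 \right)}\right) - K{\left(-612 \right)} = \left(\left(155805 - 64503\right) + \left(359 + \left(-108\right)^{2}\right)\right) - - \frac{84}{-612} = \left(91302 + \left(359 + 11664\right)\right) - \left(-84\right) \left(- \frac{1}{612}\right) = \left(91302 + 12023\right) - \frac{7}{51} = 103325 - \frac{7}{51} = \frac{5269568}{51}$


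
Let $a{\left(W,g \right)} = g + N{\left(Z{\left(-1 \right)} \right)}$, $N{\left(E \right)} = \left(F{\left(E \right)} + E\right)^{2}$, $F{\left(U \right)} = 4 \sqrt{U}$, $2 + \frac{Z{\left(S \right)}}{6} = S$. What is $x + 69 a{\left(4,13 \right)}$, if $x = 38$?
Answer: $3419 - 29808 i \sqrt{2} \approx 3419.0 - 42155.0 i$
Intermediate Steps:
$Z{\left(S \right)} = -12 + 6 S$
$N{\left(E \right)} = \left(E + 4 \sqrt{E}\right)^{2}$ ($N{\left(E \right)} = \left(4 \sqrt{E} + E\right)^{2} = \left(E + 4 \sqrt{E}\right)^{2}$)
$a{\left(W,g \right)} = g + \left(-18 + 12 i \sqrt{2}\right)^{2}$ ($a{\left(W,g \right)} = g + \left(\left(-12 + 6 \left(-1\right)\right) + 4 \sqrt{-12 + 6 \left(-1\right)}\right)^{2} = g + \left(\left(-12 - 6\right) + 4 \sqrt{-12 - 6}\right)^{2} = g + \left(-18 + 4 \sqrt{-18}\right)^{2} = g + \left(-18 + 4 \cdot 3 i \sqrt{2}\right)^{2} = g + \left(-18 + 12 i \sqrt{2}\right)^{2}$)
$x + 69 a{\left(4,13 \right)} = 38 + 69 \left(36 + 13 - 432 i \sqrt{2}\right) = 38 + 69 \left(49 - 432 i \sqrt{2}\right) = 38 + \left(3381 - 29808 i \sqrt{2}\right) = 3419 - 29808 i \sqrt{2}$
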